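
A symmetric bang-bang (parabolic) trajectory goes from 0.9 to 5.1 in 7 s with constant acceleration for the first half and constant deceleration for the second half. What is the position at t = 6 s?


Symmetric rest-to-rest: each phase covers (pf-p0)/2 in time T/2. 0.5*a*(T/2)^2 = (pf-p0)/2 => a = 4*(pf-p0)/T^2
a = 4*(5.1-0.9)/7^2 = 0.3429
t = 6 is in the deceleration phase (t > T/2).
p = pf - 0.5*a*(T-t)^2 = 5.1 - 0.5*0.3429*1^2
= 4.9286


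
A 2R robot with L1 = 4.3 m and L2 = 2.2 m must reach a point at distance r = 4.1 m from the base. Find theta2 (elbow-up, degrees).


cos(theta2) = (r^2 - L1^2 - L2^2) / (2*L1*L2)
cos(theta2) = (16.81 - 18.49 - 4.84) / 18.92
cos(theta2) = -0.344609
theta2 = 110.1579 degrees


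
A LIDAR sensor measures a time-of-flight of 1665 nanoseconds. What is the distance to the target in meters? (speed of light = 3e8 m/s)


tof = 1665 ns = 1.665e-06 s
dist = c * tof / 2
= 3e8 * 1.665e-06 / 2
= 249.75 m


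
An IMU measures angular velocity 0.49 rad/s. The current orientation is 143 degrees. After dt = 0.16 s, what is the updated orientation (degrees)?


delta_theta = w * dt = 0.49 * 0.16 = 0.0784 rad
= 4.492 deg
theta_new = 143 + 4.492 = 147.492 deg


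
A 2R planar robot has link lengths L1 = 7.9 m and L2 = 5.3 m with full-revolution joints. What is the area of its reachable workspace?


r_max = L1 + L2 = 13.2 m
r_min = |L1 - L2| = 2.6 m
Area = pi*(r_max^2 - r_min^2)
= pi*(174.24 - 6.76)
= pi * 167.48
= 526.1539 m^2


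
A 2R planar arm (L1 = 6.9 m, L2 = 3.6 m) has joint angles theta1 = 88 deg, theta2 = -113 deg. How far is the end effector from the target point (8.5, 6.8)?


End effector via forward kinematics:
x = L1*cos(t1) + L2*cos(t1+t2) = 3.5035
y = L1*sin(t1) + L2*sin(t1+t2) = 5.3744
Distance to target:
d = sqrt((8.5 - 3.5035)^2 + (6.8 - 5.3744)^2)
= sqrt(24.9649 + 2.0324)
= 5.1959 m


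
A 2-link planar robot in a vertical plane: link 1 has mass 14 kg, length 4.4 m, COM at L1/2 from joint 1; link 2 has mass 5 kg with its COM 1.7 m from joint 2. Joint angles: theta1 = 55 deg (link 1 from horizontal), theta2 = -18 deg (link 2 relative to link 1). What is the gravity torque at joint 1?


Horizontal distance from joint 1 to link-1 COM:
  x_c1 = (L1/2)*cos(t1) = 2.2 * 0.5736 = 1.2619 m
Horizontal distance from joint 1 to link-2 COM:
  x_c2 = L1*cos(t1) + Lc2*cos(t1+t2)
       = 4.4*0.5736 + 1.7*0.7986 = 3.8814 m
tau1 = m1*g*x_c1 + m2*g*x_c2
     = 14*9.81*1.2619 + 5*9.81*3.8814
     = 173.305 + 190.3835
     = 363.6885 Nm


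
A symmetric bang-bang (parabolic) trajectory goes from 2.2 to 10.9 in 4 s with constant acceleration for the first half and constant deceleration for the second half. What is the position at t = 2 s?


Symmetric rest-to-rest: each phase covers (pf-p0)/2 in time T/2. 0.5*a*(T/2)^2 = (pf-p0)/2 => a = 4*(pf-p0)/T^2
a = 4*(10.9-2.2)/4^2 = 2.175
t = 2 is in the acceleration phase (t <= T/2).
p = p0 + 0.5*a*t^2 = 2.2 + 0.5*2.175*2^2
= 6.55


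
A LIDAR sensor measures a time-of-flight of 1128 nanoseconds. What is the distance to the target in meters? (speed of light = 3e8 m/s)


tof = 1128 ns = 1.128e-06 s
dist = c * tof / 2
= 3e8 * 1.128e-06 / 2
= 169.2 m


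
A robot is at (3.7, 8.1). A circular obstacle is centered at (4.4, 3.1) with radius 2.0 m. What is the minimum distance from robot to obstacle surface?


center_dist = sqrt((3.7-4.4)^2 + (8.1-3.1)^2)
= sqrt(0.49 + 25.0)
= 5.0488
min_dist = center_dist - radius = 5.0488 - 2.0 = 3.0488 m


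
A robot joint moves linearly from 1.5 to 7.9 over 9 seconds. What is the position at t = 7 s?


s = t/T = 7/9 = 0.7778
p(t) = p0 + (pf-p0)*s
= 1.5 + (7.9 - 1.5) * 0.7778
= 6.4778


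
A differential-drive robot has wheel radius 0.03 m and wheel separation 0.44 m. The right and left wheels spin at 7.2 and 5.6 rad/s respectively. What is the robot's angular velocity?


vR = r*wR = 0.03*7.2 = 0.216 m/s
vL = r*wL = 0.03*5.6 = 0.168 m/s
v = (vR+vL)/2 = 0.192 m/s
omega = (vR-vL)/L = 0.1091 rad/s
angular velocity = 0.1091 rad/s


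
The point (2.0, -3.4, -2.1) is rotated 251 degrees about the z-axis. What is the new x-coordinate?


Rotation about z-axis: x' = x*cos(theta) - y*sin(theta)
= 2.0 * -0.3256 - -3.4 * -0.9455
= -3.8659


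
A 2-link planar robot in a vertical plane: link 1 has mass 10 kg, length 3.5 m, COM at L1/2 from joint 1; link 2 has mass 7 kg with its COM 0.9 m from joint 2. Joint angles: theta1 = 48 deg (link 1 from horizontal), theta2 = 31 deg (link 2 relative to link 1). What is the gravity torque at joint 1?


Horizontal distance from joint 1 to link-1 COM:
  x_c1 = (L1/2)*cos(t1) = 1.75 * 0.6691 = 1.171 m
Horizontal distance from joint 1 to link-2 COM:
  x_c2 = L1*cos(t1) + Lc2*cos(t1+t2)
       = 3.5*0.6691 + 0.9*0.1908 = 2.5137 m
tau1 = m1*g*x_c1 + m2*g*x_c2
     = 10*9.81*1.171 + 7*9.81*2.5137
     = 114.873 + 172.6148
     = 287.4878 Nm


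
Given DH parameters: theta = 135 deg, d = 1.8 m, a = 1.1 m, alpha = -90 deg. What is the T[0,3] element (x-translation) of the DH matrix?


T[0,3] = a * cos(theta)
= 1.1 * cos(135 deg)
= 1.1 * -0.7071
= -0.7778


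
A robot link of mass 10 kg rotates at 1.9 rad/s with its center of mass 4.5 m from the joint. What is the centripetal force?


F = m * omega^2 * r
= 10 * 1.9^2 * 4.5
= 10 * 3.61 * 4.5
= 162.45 N


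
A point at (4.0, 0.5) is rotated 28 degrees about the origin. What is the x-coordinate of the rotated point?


x' = x*cos(theta) - y*sin(theta)
cos(28 deg) = 0.8829, sin(28 deg) = 0.4695
x' = 4.0 * 0.8829 - 0.5 * 0.4695
= 3.5318 - 0.2347
= 3.2971


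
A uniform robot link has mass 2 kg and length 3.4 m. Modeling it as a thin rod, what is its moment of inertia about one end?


I = (1/3) * m * L^2
= (1/3) * 2 * 3.4^2
= 0.333333 * 2 * 11.56
= 7.7067 kg*m^2


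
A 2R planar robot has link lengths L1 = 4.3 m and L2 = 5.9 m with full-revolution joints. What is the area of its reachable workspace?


r_max = L1 + L2 = 10.2 m
r_min = |L1 - L2| = 1.6 m
Area = pi*(r_max^2 - r_min^2)
= pi*(104.04 - 2.56)
= pi * 101.48
= 318.8088 m^2


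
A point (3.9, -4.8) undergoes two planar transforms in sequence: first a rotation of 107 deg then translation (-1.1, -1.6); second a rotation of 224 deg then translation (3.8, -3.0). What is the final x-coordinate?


After transform 1:
x1 = cos(107)*3.9 - sin(107)*-4.8 + -1.1 = 2.35
y1 = sin(107)*3.9 + cos(107)*-4.8 + -1.6 = 3.533
After transform 2:
x2 = cos(224)*2.35 - sin(224)*3.533 + 3.8
= 4.5638


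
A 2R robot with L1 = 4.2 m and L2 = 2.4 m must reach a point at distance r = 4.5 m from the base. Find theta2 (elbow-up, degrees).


cos(theta2) = (r^2 - L1^2 - L2^2) / (2*L1*L2)
cos(theta2) = (20.25 - 17.64 - 5.76) / 20.16
cos(theta2) = -0.15625
theta2 = 98.9893 degrees


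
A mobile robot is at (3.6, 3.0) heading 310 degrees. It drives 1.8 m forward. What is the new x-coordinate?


x_new = x0 + d*cos(theta)
= 3.6 + 1.8*cos(310)
= 3.6 + 1.157
= 4.757


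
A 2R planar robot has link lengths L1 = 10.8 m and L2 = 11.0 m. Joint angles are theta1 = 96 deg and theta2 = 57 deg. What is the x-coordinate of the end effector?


Convert angles to radians: theta1 = 1.6755, theta2 = 0.9948
x = L1*cos(theta1) + L2*cos(theta1+theta2)
x = -1.1289 + -9.8011
x = -10.93


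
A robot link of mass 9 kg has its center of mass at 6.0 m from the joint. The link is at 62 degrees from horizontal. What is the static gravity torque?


tau = m*g*L*cos(angle)
= 9 * 9.81 * 6.0 * cos(62 deg)
= 9 * 9.81 * 6.0 * 0.4695
= 248.6979 Nm


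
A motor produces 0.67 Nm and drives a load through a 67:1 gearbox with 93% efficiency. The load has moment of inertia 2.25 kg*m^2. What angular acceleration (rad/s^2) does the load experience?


tau_out = tau_motor * N * eta
= 0.67 * 67 * 0.93 = 41.7477 Nm
alpha = tau_out / I = 41.7477 / 2.25
= 18.5545 rad/s^2


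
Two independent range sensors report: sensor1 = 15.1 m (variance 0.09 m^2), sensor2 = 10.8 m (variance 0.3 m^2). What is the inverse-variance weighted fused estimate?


w1 = (1/var1) / (1/var1 + 1/var2)
   = 11.1111 / (11.1111 + 3.3333) = 0.7692
w2 = 1 - w1 = 0.2308
fused = w1*s1 + w2*s2 = 11.6154 + 2.4923
= 14.1077 m


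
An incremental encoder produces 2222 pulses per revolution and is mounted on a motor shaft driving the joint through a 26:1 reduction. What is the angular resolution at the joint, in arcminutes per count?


counts per rev = 2222
effective counts at joint = 2222 * 26 = 57772
resolution = 360*60 / 57772
= 0.3739 arcmin/count


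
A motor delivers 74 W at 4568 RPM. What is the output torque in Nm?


omega = 4568 * 2*pi/60 = 478.3598 rad/s
tau = P / omega = 74 / 478.3598
= 0.1547 Nm


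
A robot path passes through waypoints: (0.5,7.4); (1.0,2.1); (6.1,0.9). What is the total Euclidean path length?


Segment lengths:
  seg1 = sqrt((0.5)^2 + (-5.3)^2) = 5.3235
  seg2 = sqrt((5.1)^2 + (-1.2)^2) = 5.2393
Total = 10.5628


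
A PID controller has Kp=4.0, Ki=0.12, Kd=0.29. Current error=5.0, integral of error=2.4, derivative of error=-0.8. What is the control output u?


u = Kp*e + Ki*int(e) + Kd*de/dt
= 4.0*5.0 + 0.12*2.4 + 0.29*(-0.8)
= 20.0 + 0.288 + -0.232
= 20.056


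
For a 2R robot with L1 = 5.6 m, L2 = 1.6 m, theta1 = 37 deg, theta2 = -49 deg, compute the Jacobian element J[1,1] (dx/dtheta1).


J[1,1] = -L1*sin(t1) - L2*sin(t1+t2)
= -5.6*sin(37) - 1.6*sin(-12)
= -3.0375


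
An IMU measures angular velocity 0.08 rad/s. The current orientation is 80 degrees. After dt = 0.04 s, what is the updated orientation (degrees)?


delta_theta = w * dt = 0.08 * 0.04 = 0.0032 rad
= 0.1833 deg
theta_new = 80 + 0.1833 = 80.1833 deg


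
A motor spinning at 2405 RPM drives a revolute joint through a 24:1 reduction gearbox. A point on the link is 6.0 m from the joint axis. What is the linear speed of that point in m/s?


omega_motor = 2405 * 2*pi/60 = 251.851 rad/s
omega_joint = omega_motor / 24 = 10.4938 rad/s
v = omega_joint * r = 10.4938 * 6.0
= 62.9628 m/s


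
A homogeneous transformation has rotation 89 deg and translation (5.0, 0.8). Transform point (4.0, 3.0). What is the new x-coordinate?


x' = cos(theta)*px - sin(theta)*py + tx
= 0.0175*4.0 - 0.9998*3.0 + 5.0
= 2.0703


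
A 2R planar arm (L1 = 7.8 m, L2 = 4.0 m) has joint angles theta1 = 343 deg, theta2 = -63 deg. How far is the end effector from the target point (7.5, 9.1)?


End effector via forward kinematics:
x = L1*cos(t1) + L2*cos(t1+t2) = 8.1538
y = L1*sin(t1) + L2*sin(t1+t2) = -6.2197
Distance to target:
d = sqrt((7.5 - 8.1538)^2 + (9.1 - -6.2197)^2)
= sqrt(0.4274 + 234.6941)
= 15.3337 m


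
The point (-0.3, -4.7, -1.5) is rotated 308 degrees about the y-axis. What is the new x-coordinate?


Rotation about y-axis: x' = x*cos(theta) + z*sin(theta)
= -0.3 * 0.6157 + -1.5 * -0.788
= 0.9973


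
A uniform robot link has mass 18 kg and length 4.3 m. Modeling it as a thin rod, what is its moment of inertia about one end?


I = (1/3) * m * L^2
= (1/3) * 18 * 4.3^2
= 0.333333 * 18 * 18.49
= 110.94 kg*m^2


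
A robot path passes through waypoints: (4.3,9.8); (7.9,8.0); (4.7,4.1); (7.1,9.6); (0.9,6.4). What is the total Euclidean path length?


Segment lengths:
  seg1 = sqrt((3.6)^2 + (-1.8)^2) = 4.0249
  seg2 = sqrt((-3.2)^2 + (-3.9)^2) = 5.0448
  seg3 = sqrt((2.4)^2 + (5.5)^2) = 6.0008
  seg4 = sqrt((-6.2)^2 + (-3.2)^2) = 6.9771
Total = 22.0477


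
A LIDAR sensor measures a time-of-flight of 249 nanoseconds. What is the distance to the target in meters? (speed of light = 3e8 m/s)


tof = 249 ns = 2.49e-07 s
dist = c * tof / 2
= 3e8 * 2.49e-07 / 2
= 37.35 m


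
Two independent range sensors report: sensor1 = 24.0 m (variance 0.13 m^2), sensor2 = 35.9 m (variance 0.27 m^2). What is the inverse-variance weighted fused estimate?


w1 = (1/var1) / (1/var1 + 1/var2)
   = 7.6923 / (7.6923 + 3.7037) = 0.675
w2 = 1 - w1 = 0.325
fused = w1*s1 + w2*s2 = 16.2 + 11.6675
= 27.8675 m


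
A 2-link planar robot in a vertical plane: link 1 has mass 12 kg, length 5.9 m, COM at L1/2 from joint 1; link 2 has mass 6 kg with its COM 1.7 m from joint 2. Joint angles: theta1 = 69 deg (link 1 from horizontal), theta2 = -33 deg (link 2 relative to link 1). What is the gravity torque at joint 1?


Horizontal distance from joint 1 to link-1 COM:
  x_c1 = (L1/2)*cos(t1) = 2.95 * 0.3584 = 1.0572 m
Horizontal distance from joint 1 to link-2 COM:
  x_c2 = L1*cos(t1) + Lc2*cos(t1+t2)
       = 5.9*0.3584 + 1.7*0.809 = 3.4897 m
tau1 = m1*g*x_c1 + m2*g*x_c2
     = 12*9.81*1.0572 + 6*9.81*3.4897
     = 124.4519 + 205.4037
     = 329.8556 Nm


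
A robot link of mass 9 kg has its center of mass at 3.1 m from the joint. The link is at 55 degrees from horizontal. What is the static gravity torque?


tau = m*g*L*cos(angle)
= 9 * 9.81 * 3.1 * cos(55 deg)
= 9 * 9.81 * 3.1 * 0.5736
= 156.9873 Nm


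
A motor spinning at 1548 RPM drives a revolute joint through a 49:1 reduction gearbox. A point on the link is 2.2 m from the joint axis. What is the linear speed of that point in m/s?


omega_motor = 1548 * 2*pi/60 = 162.1062 rad/s
omega_joint = omega_motor / 49 = 3.3083 rad/s
v = omega_joint * r = 3.3083 * 2.2
= 7.2782 m/s


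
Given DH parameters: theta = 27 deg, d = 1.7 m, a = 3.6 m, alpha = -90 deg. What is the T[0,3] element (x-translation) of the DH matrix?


T[0,3] = a * cos(theta)
= 3.6 * cos(27 deg)
= 3.6 * 0.891
= 3.2076


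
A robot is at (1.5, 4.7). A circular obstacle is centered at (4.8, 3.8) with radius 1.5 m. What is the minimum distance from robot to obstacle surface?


center_dist = sqrt((1.5-4.8)^2 + (4.7-3.8)^2)
= sqrt(10.89 + 0.81)
= 3.4205
min_dist = center_dist - radius = 3.4205 - 1.5 = 1.9205 m


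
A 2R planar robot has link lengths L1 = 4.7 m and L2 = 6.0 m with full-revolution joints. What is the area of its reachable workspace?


r_max = L1 + L2 = 10.7 m
r_min = |L1 - L2| = 1.3 m
Area = pi*(r_max^2 - r_min^2)
= pi*(114.49 - 1.69)
= pi * 112.8
= 354.3717 m^2


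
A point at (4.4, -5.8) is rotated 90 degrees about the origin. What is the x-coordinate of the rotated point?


x' = x*cos(theta) - y*sin(theta)
cos(90 deg) = 0.0, sin(90 deg) = 1.0
x' = 4.4 * 0.0 - -5.8 * 1.0
= 0.0 - -5.8
= 5.8


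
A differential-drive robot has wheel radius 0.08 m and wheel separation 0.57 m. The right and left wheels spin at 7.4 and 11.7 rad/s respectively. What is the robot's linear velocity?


vR = r*wR = 0.08*7.4 = 0.592 m/s
vL = r*wL = 0.08*11.7 = 0.936 m/s
v = (vR+vL)/2 = 0.764 m/s
omega = (vR-vL)/L = -0.6035 rad/s
linear velocity = 0.764 m/s


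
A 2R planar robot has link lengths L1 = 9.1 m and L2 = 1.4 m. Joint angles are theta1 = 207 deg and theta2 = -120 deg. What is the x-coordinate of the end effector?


Convert angles to radians: theta1 = 3.6128, theta2 = -2.0944
x = L1*cos(theta1) + L2*cos(theta1+theta2)
x = -8.1082 + 0.0733
x = -8.0349


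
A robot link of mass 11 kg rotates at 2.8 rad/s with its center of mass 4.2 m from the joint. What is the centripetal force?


F = m * omega^2 * r
= 11 * 2.8^2 * 4.2
= 11 * 7.84 * 4.2
= 362.208 N


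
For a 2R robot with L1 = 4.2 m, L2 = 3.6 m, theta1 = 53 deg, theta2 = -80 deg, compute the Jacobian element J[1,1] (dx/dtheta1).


J[1,1] = -L1*sin(t1) - L2*sin(t1+t2)
= -4.2*sin(53) - 3.6*sin(-27)
= -1.7199


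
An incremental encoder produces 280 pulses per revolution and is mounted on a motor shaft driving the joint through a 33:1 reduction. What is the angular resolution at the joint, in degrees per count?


counts per rev = 280
effective counts at joint = 280 * 33 = 9240
resolution = 360 / 9240
= 0.039 deg/count


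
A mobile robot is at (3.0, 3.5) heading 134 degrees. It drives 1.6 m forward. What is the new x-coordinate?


x_new = x0 + d*cos(theta)
= 3.0 + 1.6*cos(134)
= 3.0 + -1.1115
= 1.8885


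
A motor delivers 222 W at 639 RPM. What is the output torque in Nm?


omega = 639 * 2*pi/60 = 66.9159 rad/s
tau = P / omega = 222 / 66.9159
= 3.3176 Nm


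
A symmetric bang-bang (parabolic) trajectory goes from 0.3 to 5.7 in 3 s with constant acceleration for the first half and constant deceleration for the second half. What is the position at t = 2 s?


Symmetric rest-to-rest: each phase covers (pf-p0)/2 in time T/2. 0.5*a*(T/2)^2 = (pf-p0)/2 => a = 4*(pf-p0)/T^2
a = 4*(5.7-0.3)/3^2 = 2.4
t = 2 is in the deceleration phase (t > T/2).
p = pf - 0.5*a*(T-t)^2 = 5.7 - 0.5*2.4*1^2
= 4.5


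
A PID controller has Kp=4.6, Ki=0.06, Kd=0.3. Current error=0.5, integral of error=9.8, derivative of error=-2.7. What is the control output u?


u = Kp*e + Ki*int(e) + Kd*de/dt
= 4.6*0.5 + 0.06*9.8 + 0.3*(-2.7)
= 2.3 + 0.588 + -0.81
= 2.078


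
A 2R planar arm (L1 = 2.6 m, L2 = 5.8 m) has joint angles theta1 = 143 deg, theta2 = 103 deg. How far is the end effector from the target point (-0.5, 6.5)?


End effector via forward kinematics:
x = L1*cos(t1) + L2*cos(t1+t2) = -4.4355
y = L1*sin(t1) + L2*sin(t1+t2) = -3.7338
Distance to target:
d = sqrt((-0.5 - -4.4355)^2 + (6.5 - -3.7338)^2)
= sqrt(15.4884 + 104.7316)
= 10.9645 m


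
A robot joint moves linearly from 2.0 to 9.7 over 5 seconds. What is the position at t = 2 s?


s = t/T = 2/5 = 0.4
p(t) = p0 + (pf-p0)*s
= 2.0 + (9.7 - 2.0) * 0.4
= 5.08


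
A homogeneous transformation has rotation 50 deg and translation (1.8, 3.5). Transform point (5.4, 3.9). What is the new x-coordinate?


x' = cos(theta)*px - sin(theta)*py + tx
= 0.6428*5.4 - 0.766*3.9 + 1.8
= 2.2835


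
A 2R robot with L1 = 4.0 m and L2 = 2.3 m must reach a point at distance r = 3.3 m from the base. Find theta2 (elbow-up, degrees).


cos(theta2) = (r^2 - L1^2 - L2^2) / (2*L1*L2)
cos(theta2) = (10.89 - 16.0 - 5.29) / 18.4
cos(theta2) = -0.565217
theta2 = 124.4174 degrees


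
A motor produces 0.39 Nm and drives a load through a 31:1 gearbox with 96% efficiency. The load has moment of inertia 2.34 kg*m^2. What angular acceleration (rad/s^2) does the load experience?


tau_out = tau_motor * N * eta
= 0.39 * 31 * 0.96 = 11.6064 Nm
alpha = tau_out / I = 11.6064 / 2.34
= 4.96 rad/s^2


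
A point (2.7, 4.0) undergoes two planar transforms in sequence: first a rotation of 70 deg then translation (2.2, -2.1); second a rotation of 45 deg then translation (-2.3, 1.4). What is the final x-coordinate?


After transform 1:
x1 = cos(70)*2.7 - sin(70)*4.0 + 2.2 = -0.6353
y1 = sin(70)*2.7 + cos(70)*4.0 + -2.1 = 1.8053
After transform 2:
x2 = cos(45)*-0.6353 - sin(45)*1.8053 + -2.3
= -4.0257


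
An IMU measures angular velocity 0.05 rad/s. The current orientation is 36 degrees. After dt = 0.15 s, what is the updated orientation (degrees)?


delta_theta = w * dt = 0.05 * 0.15 = 0.0075 rad
= 0.4297 deg
theta_new = 36 + 0.4297 = 36.4297 deg


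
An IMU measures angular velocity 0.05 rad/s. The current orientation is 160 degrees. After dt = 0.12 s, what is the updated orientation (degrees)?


delta_theta = w * dt = 0.05 * 0.12 = 0.006 rad
= 0.3438 deg
theta_new = 160 + 0.3438 = 160.3438 deg


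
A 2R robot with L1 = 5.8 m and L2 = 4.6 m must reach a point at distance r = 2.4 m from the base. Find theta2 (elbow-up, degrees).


cos(theta2) = (r^2 - L1^2 - L2^2) / (2*L1*L2)
cos(theta2) = (5.76 - 33.64 - 21.16) / 53.36
cos(theta2) = -0.91904
theta2 = 156.7862 degrees


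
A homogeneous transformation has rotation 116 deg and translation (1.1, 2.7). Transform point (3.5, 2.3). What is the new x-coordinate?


x' = cos(theta)*px - sin(theta)*py + tx
= -0.4384*3.5 - 0.8988*2.3 + 1.1
= -2.5015


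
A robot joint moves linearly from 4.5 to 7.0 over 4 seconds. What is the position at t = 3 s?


s = t/T = 3/4 = 0.75
p(t) = p0 + (pf-p0)*s
= 4.5 + (7.0 - 4.5) * 0.75
= 6.375


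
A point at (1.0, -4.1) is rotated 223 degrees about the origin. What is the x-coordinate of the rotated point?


x' = x*cos(theta) - y*sin(theta)
cos(223 deg) = -0.7314, sin(223 deg) = -0.682
x' = 1.0 * -0.7314 - -4.1 * -0.682
= -0.7314 - 2.7962
= -3.5275


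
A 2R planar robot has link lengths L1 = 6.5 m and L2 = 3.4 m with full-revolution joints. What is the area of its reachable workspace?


r_max = L1 + L2 = 9.9 m
r_min = |L1 - L2| = 3.1 m
Area = pi*(r_max^2 - r_min^2)
= pi*(98.01 - 9.61)
= pi * 88.4
= 277.7168 m^2


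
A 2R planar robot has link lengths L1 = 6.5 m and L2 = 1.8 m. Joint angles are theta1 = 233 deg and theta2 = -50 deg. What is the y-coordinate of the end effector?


Convert angles to radians: theta1 = 4.0666, theta2 = -0.8727
y = L1*sin(theta1) + L2*sin(theta1+theta2)
y = -5.1911 + -0.0942
y = -5.2853


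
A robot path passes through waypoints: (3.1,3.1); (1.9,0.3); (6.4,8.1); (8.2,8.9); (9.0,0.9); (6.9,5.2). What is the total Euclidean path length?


Segment lengths:
  seg1 = sqrt((-1.2)^2 + (-2.8)^2) = 3.0463
  seg2 = sqrt((4.5)^2 + (7.8)^2) = 9.005
  seg3 = sqrt((1.8)^2 + (0.8)^2) = 1.9698
  seg4 = sqrt((0.8)^2 + (-8.0)^2) = 8.0399
  seg5 = sqrt((-2.1)^2 + (4.3)^2) = 4.7854
Total = 26.8464


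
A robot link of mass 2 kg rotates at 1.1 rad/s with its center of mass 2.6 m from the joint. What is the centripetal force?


F = m * omega^2 * r
= 2 * 1.1^2 * 2.6
= 2 * 1.21 * 2.6
= 6.292 N


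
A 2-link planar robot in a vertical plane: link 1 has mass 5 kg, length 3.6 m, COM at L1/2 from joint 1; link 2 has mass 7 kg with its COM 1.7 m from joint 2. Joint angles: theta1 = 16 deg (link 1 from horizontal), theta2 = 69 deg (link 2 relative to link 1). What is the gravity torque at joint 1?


Horizontal distance from joint 1 to link-1 COM:
  x_c1 = (L1/2)*cos(t1) = 1.8 * 0.9613 = 1.7303 m
Horizontal distance from joint 1 to link-2 COM:
  x_c2 = L1*cos(t1) + Lc2*cos(t1+t2)
       = 3.6*0.9613 + 1.7*0.0872 = 3.6087 m
tau1 = m1*g*x_c1 + m2*g*x_c2
     = 5*9.81*1.7303 + 7*9.81*3.6087
     = 84.8698 + 247.8099
     = 332.6797 Nm


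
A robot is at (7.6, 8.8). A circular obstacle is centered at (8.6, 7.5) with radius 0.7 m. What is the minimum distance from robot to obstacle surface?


center_dist = sqrt((7.6-8.6)^2 + (8.8-7.5)^2)
= sqrt(1.0 + 1.69)
= 1.6401
min_dist = center_dist - radius = 1.6401 - 0.7 = 0.9401 m


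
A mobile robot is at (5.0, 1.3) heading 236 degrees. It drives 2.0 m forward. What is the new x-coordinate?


x_new = x0 + d*cos(theta)
= 5.0 + 2.0*cos(236)
= 5.0 + -1.1184
= 3.8816


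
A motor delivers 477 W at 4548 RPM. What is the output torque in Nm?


omega = 4548 * 2*pi/60 = 476.2654 rad/s
tau = P / omega = 477 / 476.2654
= 1.0015 Nm


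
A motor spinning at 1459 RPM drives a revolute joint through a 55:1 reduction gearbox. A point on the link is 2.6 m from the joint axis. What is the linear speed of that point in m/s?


omega_motor = 1459 * 2*pi/60 = 152.7861 rad/s
omega_joint = omega_motor / 55 = 2.7779 rad/s
v = omega_joint * r = 2.7779 * 2.6
= 7.2226 m/s


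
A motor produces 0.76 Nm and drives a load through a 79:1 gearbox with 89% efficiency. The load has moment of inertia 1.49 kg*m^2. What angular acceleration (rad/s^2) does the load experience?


tau_out = tau_motor * N * eta
= 0.76 * 79 * 0.89 = 53.4356 Nm
alpha = tau_out / I = 53.4356 / 1.49
= 35.8628 rad/s^2


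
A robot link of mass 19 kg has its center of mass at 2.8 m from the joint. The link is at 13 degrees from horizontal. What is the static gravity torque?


tau = m*g*L*cos(angle)
= 19 * 9.81 * 2.8 * cos(13 deg)
= 19 * 9.81 * 2.8 * 0.9744
= 508.5159 Nm


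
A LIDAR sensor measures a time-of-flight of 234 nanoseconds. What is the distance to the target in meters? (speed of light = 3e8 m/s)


tof = 234 ns = 2.34e-07 s
dist = c * tof / 2
= 3e8 * 2.34e-07 / 2
= 35.1 m


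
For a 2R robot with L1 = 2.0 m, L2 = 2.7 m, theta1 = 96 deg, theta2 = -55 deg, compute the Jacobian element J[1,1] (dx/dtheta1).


J[1,1] = -L1*sin(t1) - L2*sin(t1+t2)
= -2.0*sin(96) - 2.7*sin(41)
= -3.7604


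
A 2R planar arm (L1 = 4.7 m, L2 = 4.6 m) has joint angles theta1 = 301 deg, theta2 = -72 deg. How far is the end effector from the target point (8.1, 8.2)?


End effector via forward kinematics:
x = L1*cos(t1) + L2*cos(t1+t2) = -0.5972
y = L1*sin(t1) + L2*sin(t1+t2) = -7.5004
Distance to target:
d = sqrt((8.1 - -0.5972)^2 + (8.2 - -7.5004)^2)
= sqrt(75.6412 + 246.501)
= 17.9483 m


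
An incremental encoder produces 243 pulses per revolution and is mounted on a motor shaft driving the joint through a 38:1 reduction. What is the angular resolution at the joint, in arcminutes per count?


counts per rev = 243
effective counts at joint = 243 * 38 = 9234
resolution = 360*60 / 9234
= 2.3392 arcmin/count


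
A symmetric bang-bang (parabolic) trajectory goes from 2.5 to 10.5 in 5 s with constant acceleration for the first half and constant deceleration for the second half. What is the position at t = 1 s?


Symmetric rest-to-rest: each phase covers (pf-p0)/2 in time T/2. 0.5*a*(T/2)^2 = (pf-p0)/2 => a = 4*(pf-p0)/T^2
a = 4*(10.5-2.5)/5^2 = 1.28
t = 1 is in the acceleration phase (t <= T/2).
p = p0 + 0.5*a*t^2 = 2.5 + 0.5*1.28*1^2
= 3.14


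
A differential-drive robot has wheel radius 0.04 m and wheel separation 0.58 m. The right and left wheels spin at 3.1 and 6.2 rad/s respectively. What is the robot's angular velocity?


vR = r*wR = 0.04*3.1 = 0.124 m/s
vL = r*wL = 0.04*6.2 = 0.248 m/s
v = (vR+vL)/2 = 0.186 m/s
omega = (vR-vL)/L = -0.2138 rad/s
angular velocity = -0.2138 rad/s


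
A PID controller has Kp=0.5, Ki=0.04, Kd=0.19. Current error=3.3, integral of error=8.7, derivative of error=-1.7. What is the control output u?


u = Kp*e + Ki*int(e) + Kd*de/dt
= 0.5*3.3 + 0.04*8.7 + 0.19*(-1.7)
= 1.65 + 0.348 + -0.323
= 1.675


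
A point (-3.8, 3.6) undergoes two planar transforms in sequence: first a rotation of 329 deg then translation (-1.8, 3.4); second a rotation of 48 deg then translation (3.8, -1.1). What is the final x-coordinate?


After transform 1:
x1 = cos(329)*-3.8 - sin(329)*3.6 + -1.8 = -3.2031
y1 = sin(329)*-3.8 + cos(329)*3.6 + 3.4 = 8.4429
After transform 2:
x2 = cos(48)*-3.2031 - sin(48)*8.4429 + 3.8
= -4.6176


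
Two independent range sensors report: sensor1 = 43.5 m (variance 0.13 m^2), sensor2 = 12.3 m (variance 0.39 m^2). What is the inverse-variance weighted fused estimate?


w1 = (1/var1) / (1/var1 + 1/var2)
   = 7.6923 / (7.6923 + 2.5641) = 0.75
w2 = 1 - w1 = 0.25
fused = w1*s1 + w2*s2 = 32.625 + 3.075
= 35.7 m


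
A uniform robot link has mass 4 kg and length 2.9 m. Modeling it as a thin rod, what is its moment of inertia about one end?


I = (1/3) * m * L^2
= (1/3) * 4 * 2.9^2
= 0.333333 * 4 * 8.41
= 11.2133 kg*m^2


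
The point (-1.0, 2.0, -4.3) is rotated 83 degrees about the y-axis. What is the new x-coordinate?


Rotation about y-axis: x' = x*cos(theta) + z*sin(theta)
= -1.0 * 0.1219 + -4.3 * 0.9925
= -4.3898


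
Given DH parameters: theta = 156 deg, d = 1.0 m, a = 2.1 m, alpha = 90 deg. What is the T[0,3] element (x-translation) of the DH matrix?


T[0,3] = a * cos(theta)
= 2.1 * cos(156 deg)
= 2.1 * -0.9135
= -1.9184


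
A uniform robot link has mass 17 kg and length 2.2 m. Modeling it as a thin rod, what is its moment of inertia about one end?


I = (1/3) * m * L^2
= (1/3) * 17 * 2.2^2
= 0.333333 * 17 * 4.84
= 27.4267 kg*m^2


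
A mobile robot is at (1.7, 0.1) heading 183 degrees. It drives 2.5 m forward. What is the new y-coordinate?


y_new = y0 + d*sin(theta)
= 0.1 + 2.5*sin(183)
= 0.1 + -0.1308
= -0.0308


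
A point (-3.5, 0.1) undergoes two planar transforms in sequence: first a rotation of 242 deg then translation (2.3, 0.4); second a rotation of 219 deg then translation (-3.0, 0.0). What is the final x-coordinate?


After transform 1:
x1 = cos(242)*-3.5 - sin(242)*0.1 + 2.3 = 4.0314
y1 = sin(242)*-3.5 + cos(242)*0.1 + 0.4 = 3.4434
After transform 2:
x2 = cos(219)*4.0314 - sin(219)*3.4434 + -3.0
= -3.966


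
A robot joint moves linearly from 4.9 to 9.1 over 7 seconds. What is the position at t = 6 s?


s = t/T = 6/7 = 0.8571
p(t) = p0 + (pf-p0)*s
= 4.9 + (9.1 - 4.9) * 0.8571
= 8.5


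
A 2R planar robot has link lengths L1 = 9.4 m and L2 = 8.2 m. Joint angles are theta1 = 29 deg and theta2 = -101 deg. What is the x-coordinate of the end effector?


Convert angles to radians: theta1 = 0.5061, theta2 = -1.7628
x = L1*cos(theta1) + L2*cos(theta1+theta2)
x = 8.2214 + 2.5339
x = 10.7554


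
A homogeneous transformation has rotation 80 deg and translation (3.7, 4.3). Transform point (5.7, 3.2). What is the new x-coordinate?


x' = cos(theta)*px - sin(theta)*py + tx
= 0.1736*5.7 - 0.9848*3.2 + 3.7
= 1.5384


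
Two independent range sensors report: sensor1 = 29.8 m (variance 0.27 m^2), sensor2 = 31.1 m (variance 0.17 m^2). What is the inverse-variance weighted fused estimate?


w1 = (1/var1) / (1/var1 + 1/var2)
   = 3.7037 / (3.7037 + 5.8824) = 0.3864
w2 = 1 - w1 = 0.6136
fused = w1*s1 + w2*s2 = 11.5136 + 19.0841
= 30.5977 m


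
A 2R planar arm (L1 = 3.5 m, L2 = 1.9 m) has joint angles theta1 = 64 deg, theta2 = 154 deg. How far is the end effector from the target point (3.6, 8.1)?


End effector via forward kinematics:
x = L1*cos(t1) + L2*cos(t1+t2) = 0.0371
y = L1*sin(t1) + L2*sin(t1+t2) = 1.976
Distance to target:
d = sqrt((3.6 - 0.0371)^2 + (8.1 - 1.976)^2)
= sqrt(12.6944 + 37.5031)
= 7.085 m


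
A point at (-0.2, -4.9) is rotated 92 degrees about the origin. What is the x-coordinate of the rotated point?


x' = x*cos(theta) - y*sin(theta)
cos(92 deg) = -0.0349, sin(92 deg) = 0.9994
x' = -0.2 * -0.0349 - -4.9 * 0.9994
= 0.007 - -4.897
= 4.904


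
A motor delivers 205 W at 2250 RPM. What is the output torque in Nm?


omega = 2250 * 2*pi/60 = 235.6194 rad/s
tau = P / omega = 205 / 235.6194
= 0.87 Nm


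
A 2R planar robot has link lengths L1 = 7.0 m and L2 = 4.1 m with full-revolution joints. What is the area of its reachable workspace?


r_max = L1 + L2 = 11.1 m
r_min = |L1 - L2| = 2.9 m
Area = pi*(r_max^2 - r_min^2)
= pi*(123.21 - 8.41)
= pi * 114.8
= 360.6548 m^2


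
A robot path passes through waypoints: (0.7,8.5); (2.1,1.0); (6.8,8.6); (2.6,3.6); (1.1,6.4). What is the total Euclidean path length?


Segment lengths:
  seg1 = sqrt((1.4)^2 + (-7.5)^2) = 7.6295
  seg2 = sqrt((4.7)^2 + (7.6)^2) = 8.9359
  seg3 = sqrt((-4.2)^2 + (-5.0)^2) = 6.5299
  seg4 = sqrt((-1.5)^2 + (2.8)^2) = 3.1765
Total = 26.2718


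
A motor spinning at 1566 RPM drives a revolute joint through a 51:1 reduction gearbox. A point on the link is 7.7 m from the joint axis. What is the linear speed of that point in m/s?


omega_motor = 1566 * 2*pi/60 = 163.9911 rad/s
omega_joint = omega_motor / 51 = 3.2155 rad/s
v = omega_joint * r = 3.2155 * 7.7
= 24.7594 m/s


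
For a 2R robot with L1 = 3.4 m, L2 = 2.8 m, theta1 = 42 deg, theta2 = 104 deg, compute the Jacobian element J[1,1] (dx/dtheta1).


J[1,1] = -L1*sin(t1) - L2*sin(t1+t2)
= -3.4*sin(42) - 2.8*sin(146)
= -3.8408


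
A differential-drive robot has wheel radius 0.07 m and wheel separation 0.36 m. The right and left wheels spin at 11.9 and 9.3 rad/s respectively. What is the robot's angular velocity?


vR = r*wR = 0.07*11.9 = 0.833 m/s
vL = r*wL = 0.07*9.3 = 0.651 m/s
v = (vR+vL)/2 = 0.742 m/s
omega = (vR-vL)/L = 0.5056 rad/s
angular velocity = 0.5056 rad/s


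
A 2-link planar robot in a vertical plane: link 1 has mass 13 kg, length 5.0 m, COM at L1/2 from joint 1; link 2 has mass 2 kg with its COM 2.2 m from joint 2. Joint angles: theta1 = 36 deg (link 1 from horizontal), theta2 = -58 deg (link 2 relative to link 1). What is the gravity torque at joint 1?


Horizontal distance from joint 1 to link-1 COM:
  x_c1 = (L1/2)*cos(t1) = 2.5 * 0.809 = 2.0225 m
Horizontal distance from joint 1 to link-2 COM:
  x_c2 = L1*cos(t1) + Lc2*cos(t1+t2)
       = 5.0*0.809 + 2.2*0.9272 = 6.0849 m
tau1 = m1*g*x_c1 + m2*g*x_c2
     = 13*9.81*2.0225 + 2*9.81*6.0849
     = 257.9348 + 119.3855
     = 377.3204 Nm


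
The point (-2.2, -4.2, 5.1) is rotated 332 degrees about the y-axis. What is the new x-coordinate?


Rotation about y-axis: x' = x*cos(theta) + z*sin(theta)
= -2.2 * 0.8829 + 5.1 * -0.4695
= -4.3368


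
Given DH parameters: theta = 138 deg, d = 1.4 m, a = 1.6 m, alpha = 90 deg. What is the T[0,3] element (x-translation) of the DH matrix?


T[0,3] = a * cos(theta)
= 1.6 * cos(138 deg)
= 1.6 * -0.7431
= -1.189


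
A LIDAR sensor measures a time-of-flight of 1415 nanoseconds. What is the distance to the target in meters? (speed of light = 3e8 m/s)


tof = 1415 ns = 1.415e-06 s
dist = c * tof / 2
= 3e8 * 1.415e-06 / 2
= 212.25 m


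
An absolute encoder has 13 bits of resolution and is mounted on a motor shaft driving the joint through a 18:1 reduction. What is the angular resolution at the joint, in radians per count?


counts = 2^13 = 8192
effective counts at joint = 8192 * 18 = 147456
resolution = 2*pi / 147456
= 4.2611e-05 rad/count


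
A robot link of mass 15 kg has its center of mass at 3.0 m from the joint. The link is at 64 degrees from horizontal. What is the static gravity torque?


tau = m*g*L*cos(angle)
= 15 * 9.81 * 3.0 * cos(64 deg)
= 15 * 9.81 * 3.0 * 0.4384
= 193.5189 Nm


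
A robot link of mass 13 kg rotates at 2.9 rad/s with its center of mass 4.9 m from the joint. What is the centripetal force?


F = m * omega^2 * r
= 13 * 2.9^2 * 4.9
= 13 * 8.41 * 4.9
= 535.717 N


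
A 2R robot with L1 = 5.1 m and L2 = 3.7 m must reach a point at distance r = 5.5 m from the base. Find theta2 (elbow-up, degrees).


cos(theta2) = (r^2 - L1^2 - L2^2) / (2*L1*L2)
cos(theta2) = (30.25 - 26.01 - 13.69) / 37.74
cos(theta2) = -0.250397
theta2 = 104.501 degrees


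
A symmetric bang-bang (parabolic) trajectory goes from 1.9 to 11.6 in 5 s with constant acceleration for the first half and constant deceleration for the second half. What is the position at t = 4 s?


Symmetric rest-to-rest: each phase covers (pf-p0)/2 in time T/2. 0.5*a*(T/2)^2 = (pf-p0)/2 => a = 4*(pf-p0)/T^2
a = 4*(11.6-1.9)/5^2 = 1.552
t = 4 is in the deceleration phase (t > T/2).
p = pf - 0.5*a*(T-t)^2 = 11.6 - 0.5*1.552*1^2
= 10.824


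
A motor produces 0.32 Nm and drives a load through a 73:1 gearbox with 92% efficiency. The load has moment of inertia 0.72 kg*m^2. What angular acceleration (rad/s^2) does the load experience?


tau_out = tau_motor * N * eta
= 0.32 * 73 * 0.92 = 21.4912 Nm
alpha = tau_out / I = 21.4912 / 0.72
= 29.8489 rad/s^2


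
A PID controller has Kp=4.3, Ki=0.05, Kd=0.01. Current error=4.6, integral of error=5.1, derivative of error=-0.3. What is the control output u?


u = Kp*e + Ki*int(e) + Kd*de/dt
= 4.3*4.6 + 0.05*5.1 + 0.01*(-0.3)
= 19.78 + 0.255 + -0.003
= 20.032


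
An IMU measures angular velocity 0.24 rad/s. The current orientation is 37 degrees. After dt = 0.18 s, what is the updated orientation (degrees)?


delta_theta = w * dt = 0.24 * 0.18 = 0.0432 rad
= 2.4752 deg
theta_new = 37 + 2.4752 = 39.4752 deg


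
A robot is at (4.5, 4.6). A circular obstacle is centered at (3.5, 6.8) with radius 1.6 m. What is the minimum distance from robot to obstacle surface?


center_dist = sqrt((4.5-3.5)^2 + (4.6-6.8)^2)
= sqrt(1.0 + 4.84)
= 2.4166
min_dist = center_dist - radius = 2.4166 - 1.6 = 0.8166 m


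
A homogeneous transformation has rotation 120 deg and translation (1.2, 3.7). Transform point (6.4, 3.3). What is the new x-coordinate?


x' = cos(theta)*px - sin(theta)*py + tx
= -0.5*6.4 - 0.866*3.3 + 1.2
= -4.8579


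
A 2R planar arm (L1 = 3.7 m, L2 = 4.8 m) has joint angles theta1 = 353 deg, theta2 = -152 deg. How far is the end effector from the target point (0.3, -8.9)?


End effector via forward kinematics:
x = L1*cos(t1) + L2*cos(t1+t2) = -0.8088
y = L1*sin(t1) + L2*sin(t1+t2) = -2.1711
Distance to target:
d = sqrt((0.3 - -0.8088)^2 + (-8.9 - -2.1711)^2)
= sqrt(1.2294 + 45.2783)
= 6.8197 m


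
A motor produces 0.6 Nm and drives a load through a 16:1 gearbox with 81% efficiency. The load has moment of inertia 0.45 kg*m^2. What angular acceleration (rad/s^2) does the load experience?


tau_out = tau_motor * N * eta
= 0.6 * 16 * 0.81 = 7.776 Nm
alpha = tau_out / I = 7.776 / 0.45
= 17.28 rad/s^2


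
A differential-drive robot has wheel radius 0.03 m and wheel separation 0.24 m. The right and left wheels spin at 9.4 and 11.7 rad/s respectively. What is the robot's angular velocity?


vR = r*wR = 0.03*9.4 = 0.282 m/s
vL = r*wL = 0.03*11.7 = 0.351 m/s
v = (vR+vL)/2 = 0.3165 m/s
omega = (vR-vL)/L = -0.2875 rad/s
angular velocity = -0.2875 rad/s


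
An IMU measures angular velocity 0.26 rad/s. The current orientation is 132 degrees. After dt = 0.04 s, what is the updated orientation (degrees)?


delta_theta = w * dt = 0.26 * 0.04 = 0.0104 rad
= 0.5959 deg
theta_new = 132 + 0.5959 = 132.5959 deg


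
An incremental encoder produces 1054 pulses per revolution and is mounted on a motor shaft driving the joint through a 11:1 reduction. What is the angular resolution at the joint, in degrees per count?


counts per rev = 1054
effective counts at joint = 1054 * 11 = 11594
resolution = 360 / 11594
= 0.0311 deg/count


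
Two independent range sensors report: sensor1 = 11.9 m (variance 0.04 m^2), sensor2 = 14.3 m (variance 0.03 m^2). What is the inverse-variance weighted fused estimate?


w1 = (1/var1) / (1/var1 + 1/var2)
   = 25.0 / (25.0 + 33.3333) = 0.4286
w2 = 1 - w1 = 0.5714
fused = w1*s1 + w2*s2 = 5.1 + 8.1714
= 13.2714 m


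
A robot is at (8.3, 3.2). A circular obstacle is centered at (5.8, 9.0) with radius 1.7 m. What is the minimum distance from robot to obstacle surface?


center_dist = sqrt((8.3-5.8)^2 + (3.2-9.0)^2)
= sqrt(6.25 + 33.64)
= 6.3159
min_dist = center_dist - radius = 6.3159 - 1.7 = 4.6159 m


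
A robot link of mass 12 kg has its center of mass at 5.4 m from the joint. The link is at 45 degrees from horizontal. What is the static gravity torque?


tau = m*g*L*cos(angle)
= 12 * 9.81 * 5.4 * cos(45 deg)
= 12 * 9.81 * 5.4 * 0.7071
= 449.4993 Nm


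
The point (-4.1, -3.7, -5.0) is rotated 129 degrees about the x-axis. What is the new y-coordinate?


Rotation about x-axis: y' = y*cos(theta) - z*sin(theta)
= -3.7 * -0.6293 - -5.0 * 0.7771
= 6.2142


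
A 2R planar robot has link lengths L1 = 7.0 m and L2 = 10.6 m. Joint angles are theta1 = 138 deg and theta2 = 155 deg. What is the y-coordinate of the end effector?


Convert angles to radians: theta1 = 2.4086, theta2 = 2.7053
y = L1*sin(theta1) + L2*sin(theta1+theta2)
y = 4.6839 + -9.7574
y = -5.0734


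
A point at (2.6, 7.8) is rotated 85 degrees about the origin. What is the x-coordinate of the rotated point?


x' = x*cos(theta) - y*sin(theta)
cos(85 deg) = 0.0872, sin(85 deg) = 0.9962
x' = 2.6 * 0.0872 - 7.8 * 0.9962
= 0.2266 - 7.7703
= -7.5437


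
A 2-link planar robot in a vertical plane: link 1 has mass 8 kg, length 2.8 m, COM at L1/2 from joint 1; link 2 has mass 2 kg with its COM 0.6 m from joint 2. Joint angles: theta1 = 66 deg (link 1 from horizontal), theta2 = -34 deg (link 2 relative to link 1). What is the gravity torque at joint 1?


Horizontal distance from joint 1 to link-1 COM:
  x_c1 = (L1/2)*cos(t1) = 1.4 * 0.4067 = 0.5694 m
Horizontal distance from joint 1 to link-2 COM:
  x_c2 = L1*cos(t1) + Lc2*cos(t1+t2)
       = 2.8*0.4067 + 0.6*0.848 = 1.6477 m
tau1 = m1*g*x_c1 + m2*g*x_c2
     = 8*9.81*0.5694 + 2*9.81*1.6477
     = 44.689 + 32.3277
     = 77.0167 Nm


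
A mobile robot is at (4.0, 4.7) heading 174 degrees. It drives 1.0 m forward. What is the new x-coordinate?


x_new = x0 + d*cos(theta)
= 4.0 + 1.0*cos(174)
= 4.0 + -0.9945
= 3.0055


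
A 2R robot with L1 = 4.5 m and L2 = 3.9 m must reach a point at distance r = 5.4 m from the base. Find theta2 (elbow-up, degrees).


cos(theta2) = (r^2 - L1^2 - L2^2) / (2*L1*L2)
cos(theta2) = (29.16 - 20.25 - 15.21) / 35.1
cos(theta2) = -0.179487
theta2 = 100.3399 degrees


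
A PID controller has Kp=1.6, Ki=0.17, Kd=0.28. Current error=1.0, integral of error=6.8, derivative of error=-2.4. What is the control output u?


u = Kp*e + Ki*int(e) + Kd*de/dt
= 1.6*1.0 + 0.17*6.8 + 0.28*(-2.4)
= 1.6 + 1.156 + -0.672
= 2.084
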